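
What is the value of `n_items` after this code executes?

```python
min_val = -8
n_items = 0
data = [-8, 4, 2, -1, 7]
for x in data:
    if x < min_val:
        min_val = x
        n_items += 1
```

Let's trace through this code step by step.

Initialize: min_val = -8
Initialize: n_items = 0
Initialize: data = [-8, 4, 2, -1, 7]
Entering loop: for x in data:

After execution: n_items = 0
0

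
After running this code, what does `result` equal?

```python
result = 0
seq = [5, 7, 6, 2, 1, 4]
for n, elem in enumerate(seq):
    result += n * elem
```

Let's trace through this code step by step.

Initialize: result = 0
Initialize: seq = [5, 7, 6, 2, 1, 4]
Entering loop: for n, elem in enumerate(seq):

After execution: result = 49
49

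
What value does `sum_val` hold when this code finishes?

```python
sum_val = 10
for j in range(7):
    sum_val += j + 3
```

Let's trace through this code step by step.

Initialize: sum_val = 10
Entering loop: for j in range(7):

After execution: sum_val = 52
52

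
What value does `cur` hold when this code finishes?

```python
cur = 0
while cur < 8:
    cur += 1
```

Let's trace through this code step by step.

Initialize: cur = 0
Entering loop: while cur < 8:

After execution: cur = 8
8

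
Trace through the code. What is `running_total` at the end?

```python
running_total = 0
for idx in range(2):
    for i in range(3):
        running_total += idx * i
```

Let's trace through this code step by step.

Initialize: running_total = 0
Entering loop: for idx in range(2):

After execution: running_total = 3
3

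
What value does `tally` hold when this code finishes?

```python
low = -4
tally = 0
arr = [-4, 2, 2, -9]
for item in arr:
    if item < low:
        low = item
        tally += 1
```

Let's trace through this code step by step.

Initialize: low = -4
Initialize: tally = 0
Initialize: arr = [-4, 2, 2, -9]
Entering loop: for item in arr:

After execution: tally = 1
1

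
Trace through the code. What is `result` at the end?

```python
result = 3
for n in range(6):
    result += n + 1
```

Let's trace through this code step by step.

Initialize: result = 3
Entering loop: for n in range(6):

After execution: result = 24
24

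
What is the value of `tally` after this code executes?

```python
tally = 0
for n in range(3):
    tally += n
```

Let's trace through this code step by step.

Initialize: tally = 0
Entering loop: for n in range(3):

After execution: tally = 3
3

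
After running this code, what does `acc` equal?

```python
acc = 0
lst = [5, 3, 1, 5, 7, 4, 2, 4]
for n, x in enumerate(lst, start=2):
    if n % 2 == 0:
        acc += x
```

Let's trace through this code step by step.

Initialize: acc = 0
Initialize: lst = [5, 3, 1, 5, 7, 4, 2, 4]
Entering loop: for n, x in enumerate(lst, start=2):

After execution: acc = 15
15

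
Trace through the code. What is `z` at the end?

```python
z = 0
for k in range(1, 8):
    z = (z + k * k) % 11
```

Let's trace through this code step by step.

Initialize: z = 0
Entering loop: for k in range(1, 8):

After execution: z = 8
8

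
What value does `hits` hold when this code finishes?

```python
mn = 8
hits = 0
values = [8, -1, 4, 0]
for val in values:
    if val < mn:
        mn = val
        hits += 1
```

Let's trace through this code step by step.

Initialize: mn = 8
Initialize: hits = 0
Initialize: values = [8, -1, 4, 0]
Entering loop: for val in values:

After execution: hits = 1
1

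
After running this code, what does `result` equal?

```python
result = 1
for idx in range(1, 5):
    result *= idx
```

Let's trace through this code step by step.

Initialize: result = 1
Entering loop: for idx in range(1, 5):

After execution: result = 24
24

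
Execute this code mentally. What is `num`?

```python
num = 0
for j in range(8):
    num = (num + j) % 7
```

Let's trace through this code step by step.

Initialize: num = 0
Entering loop: for j in range(8):

After execution: num = 0
0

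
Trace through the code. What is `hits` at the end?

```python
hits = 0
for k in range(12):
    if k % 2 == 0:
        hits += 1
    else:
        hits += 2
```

Let's trace through this code step by step.

Initialize: hits = 0
Entering loop: for k in range(12):

After execution: hits = 18
18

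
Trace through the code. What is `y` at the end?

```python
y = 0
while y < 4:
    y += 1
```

Let's trace through this code step by step.

Initialize: y = 0
Entering loop: while y < 4:

After execution: y = 4
4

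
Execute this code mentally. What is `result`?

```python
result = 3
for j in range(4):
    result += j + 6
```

Let's trace through this code step by step.

Initialize: result = 3
Entering loop: for j in range(4):

After execution: result = 33
33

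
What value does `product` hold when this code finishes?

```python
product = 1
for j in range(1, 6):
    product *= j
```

Let's trace through this code step by step.

Initialize: product = 1
Entering loop: for j in range(1, 6):

After execution: product = 120
120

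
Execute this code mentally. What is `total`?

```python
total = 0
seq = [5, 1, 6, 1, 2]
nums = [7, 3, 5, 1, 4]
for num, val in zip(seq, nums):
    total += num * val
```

Let's trace through this code step by step.

Initialize: total = 0
Initialize: seq = [5, 1, 6, 1, 2]
Initialize: nums = [7, 3, 5, 1, 4]
Entering loop: for num, val in zip(seq, nums):

After execution: total = 77
77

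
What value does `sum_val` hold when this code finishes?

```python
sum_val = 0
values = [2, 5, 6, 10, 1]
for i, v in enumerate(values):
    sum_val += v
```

Let's trace through this code step by step.

Initialize: sum_val = 0
Initialize: values = [2, 5, 6, 10, 1]
Entering loop: for i, v in enumerate(values):

After execution: sum_val = 24
24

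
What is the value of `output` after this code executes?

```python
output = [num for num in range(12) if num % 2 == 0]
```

Let's trace through this code step by step.

Initialize: output = [num for num in range(12) if num % 2 == 0]

After execution: output = [0, 2, 4, 6, 8, 10]
[0, 2, 4, 6, 8, 10]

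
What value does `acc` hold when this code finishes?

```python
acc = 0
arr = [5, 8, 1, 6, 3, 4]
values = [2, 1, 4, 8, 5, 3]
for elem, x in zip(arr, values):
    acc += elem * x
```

Let's trace through this code step by step.

Initialize: acc = 0
Initialize: arr = [5, 8, 1, 6, 3, 4]
Initialize: values = [2, 1, 4, 8, 5, 3]
Entering loop: for elem, x in zip(arr, values):

After execution: acc = 97
97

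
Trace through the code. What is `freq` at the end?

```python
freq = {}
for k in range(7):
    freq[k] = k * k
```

Let's trace through this code step by step.

Initialize: freq = {}
Entering loop: for k in range(7):

After execution: freq = {0: 0, 1: 1, 2: 4, 3: 9, 4: 16, 5: 25, 6: 36}
{0: 0, 1: 1, 2: 4, 3: 9, 4: 16, 5: 25, 6: 36}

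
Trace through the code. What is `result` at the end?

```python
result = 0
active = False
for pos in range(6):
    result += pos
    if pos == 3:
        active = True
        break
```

Let's trace through this code step by step.

Initialize: result = 0
Initialize: active = False
Entering loop: for pos in range(6):

After execution: result = 6
6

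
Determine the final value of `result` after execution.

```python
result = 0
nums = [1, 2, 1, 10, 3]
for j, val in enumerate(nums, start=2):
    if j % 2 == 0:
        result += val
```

Let's trace through this code step by step.

Initialize: result = 0
Initialize: nums = [1, 2, 1, 10, 3]
Entering loop: for j, val in enumerate(nums, start=2):

After execution: result = 5
5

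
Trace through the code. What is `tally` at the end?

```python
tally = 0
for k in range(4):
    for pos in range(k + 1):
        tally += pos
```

Let's trace through this code step by step.

Initialize: tally = 0
Entering loop: for k in range(4):

After execution: tally = 10
10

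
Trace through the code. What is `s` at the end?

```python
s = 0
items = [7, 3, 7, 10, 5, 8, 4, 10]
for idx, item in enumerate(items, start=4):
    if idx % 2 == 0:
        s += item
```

Let's trace through this code step by step.

Initialize: s = 0
Initialize: items = [7, 3, 7, 10, 5, 8, 4, 10]
Entering loop: for idx, item in enumerate(items, start=4):

After execution: s = 23
23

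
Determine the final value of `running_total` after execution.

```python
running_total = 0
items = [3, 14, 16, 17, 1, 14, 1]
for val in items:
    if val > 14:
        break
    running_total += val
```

Let's trace through this code step by step.

Initialize: running_total = 0
Initialize: items = [3, 14, 16, 17, 1, 14, 1]
Entering loop: for val in items:

After execution: running_total = 17
17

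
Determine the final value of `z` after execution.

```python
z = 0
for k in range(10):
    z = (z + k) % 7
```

Let's trace through this code step by step.

Initialize: z = 0
Entering loop: for k in range(10):

After execution: z = 3
3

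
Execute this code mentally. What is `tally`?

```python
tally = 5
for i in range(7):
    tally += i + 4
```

Let's trace through this code step by step.

Initialize: tally = 5
Entering loop: for i in range(7):

After execution: tally = 54
54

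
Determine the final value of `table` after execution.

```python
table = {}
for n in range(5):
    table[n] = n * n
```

Let's trace through this code step by step.

Initialize: table = {}
Entering loop: for n in range(5):

After execution: table = {0: 0, 1: 1, 2: 4, 3: 9, 4: 16}
{0: 0, 1: 1, 2: 4, 3: 9, 4: 16}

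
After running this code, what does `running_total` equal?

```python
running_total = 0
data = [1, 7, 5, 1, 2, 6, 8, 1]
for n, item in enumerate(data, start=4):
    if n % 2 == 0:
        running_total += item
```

Let's trace through this code step by step.

Initialize: running_total = 0
Initialize: data = [1, 7, 5, 1, 2, 6, 8, 1]
Entering loop: for n, item in enumerate(data, start=4):

After execution: running_total = 16
16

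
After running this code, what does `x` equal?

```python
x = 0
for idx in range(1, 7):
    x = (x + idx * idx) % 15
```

Let's trace through this code step by step.

Initialize: x = 0
Entering loop: for idx in range(1, 7):

After execution: x = 1
1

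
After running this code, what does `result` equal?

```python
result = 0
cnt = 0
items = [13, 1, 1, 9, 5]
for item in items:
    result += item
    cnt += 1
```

Let's trace through this code step by step.

Initialize: result = 0
Initialize: cnt = 0
Initialize: items = [13, 1, 1, 9, 5]
Entering loop: for item in items:

After execution: result = 29
29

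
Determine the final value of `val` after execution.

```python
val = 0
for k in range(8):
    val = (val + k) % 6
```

Let's trace through this code step by step.

Initialize: val = 0
Entering loop: for k in range(8):

After execution: val = 4
4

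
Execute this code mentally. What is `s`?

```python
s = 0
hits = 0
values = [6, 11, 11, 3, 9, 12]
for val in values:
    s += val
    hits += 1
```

Let's trace through this code step by step.

Initialize: s = 0
Initialize: hits = 0
Initialize: values = [6, 11, 11, 3, 9, 12]
Entering loop: for val in values:

After execution: s = 52
52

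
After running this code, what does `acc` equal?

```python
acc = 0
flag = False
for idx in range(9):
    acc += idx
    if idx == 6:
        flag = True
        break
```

Let's trace through this code step by step.

Initialize: acc = 0
Initialize: flag = False
Entering loop: for idx in range(9):

After execution: acc = 21
21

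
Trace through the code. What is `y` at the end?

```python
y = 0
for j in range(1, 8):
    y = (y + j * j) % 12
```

Let's trace through this code step by step.

Initialize: y = 0
Entering loop: for j in range(1, 8):

After execution: y = 8
8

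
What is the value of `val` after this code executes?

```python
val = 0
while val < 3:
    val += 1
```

Let's trace through this code step by step.

Initialize: val = 0
Entering loop: while val < 3:

After execution: val = 3
3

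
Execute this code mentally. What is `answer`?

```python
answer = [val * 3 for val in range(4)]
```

Let's trace through this code step by step.

Initialize: answer = [val * 3 for val in range(4)]

After execution: answer = [0, 3, 6, 9]
[0, 3, 6, 9]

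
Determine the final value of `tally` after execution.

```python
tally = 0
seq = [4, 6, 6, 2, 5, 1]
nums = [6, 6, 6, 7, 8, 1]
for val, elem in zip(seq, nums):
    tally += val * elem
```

Let's trace through this code step by step.

Initialize: tally = 0
Initialize: seq = [4, 6, 6, 2, 5, 1]
Initialize: nums = [6, 6, 6, 7, 8, 1]
Entering loop: for val, elem in zip(seq, nums):

After execution: tally = 151
151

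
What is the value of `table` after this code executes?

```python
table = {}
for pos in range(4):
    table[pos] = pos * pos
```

Let's trace through this code step by step.

Initialize: table = {}
Entering loop: for pos in range(4):

After execution: table = {0: 0, 1: 1, 2: 4, 3: 9}
{0: 0, 1: 1, 2: 4, 3: 9}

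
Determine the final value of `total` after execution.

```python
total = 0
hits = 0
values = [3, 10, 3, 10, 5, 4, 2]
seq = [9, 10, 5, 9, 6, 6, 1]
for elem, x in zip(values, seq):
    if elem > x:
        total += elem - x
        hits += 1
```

Let's trace through this code step by step.

Initialize: total = 0
Initialize: hits = 0
Initialize: values = [3, 10, 3, 10, 5, 4, 2]
Initialize: seq = [9, 10, 5, 9, 6, 6, 1]
Entering loop: for elem, x in zip(values, seq):

After execution: total = 2
2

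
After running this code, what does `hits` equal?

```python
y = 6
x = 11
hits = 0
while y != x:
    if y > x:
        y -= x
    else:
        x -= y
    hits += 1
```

Let's trace through this code step by step.

Initialize: y = 6
Initialize: x = 11
Initialize: hits = 0
Entering loop: while y != x:

After execution: hits = 6
6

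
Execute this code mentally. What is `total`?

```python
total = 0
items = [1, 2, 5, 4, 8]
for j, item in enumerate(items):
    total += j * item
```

Let's trace through this code step by step.

Initialize: total = 0
Initialize: items = [1, 2, 5, 4, 8]
Entering loop: for j, item in enumerate(items):

After execution: total = 56
56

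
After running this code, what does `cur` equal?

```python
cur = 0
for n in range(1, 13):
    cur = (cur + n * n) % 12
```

Let's trace through this code step by step.

Initialize: cur = 0
Entering loop: for n in range(1, 13):

After execution: cur = 2
2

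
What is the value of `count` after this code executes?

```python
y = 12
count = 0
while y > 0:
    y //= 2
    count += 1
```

Let's trace through this code step by step.

Initialize: y = 12
Initialize: count = 0
Entering loop: while y > 0:

After execution: count = 4
4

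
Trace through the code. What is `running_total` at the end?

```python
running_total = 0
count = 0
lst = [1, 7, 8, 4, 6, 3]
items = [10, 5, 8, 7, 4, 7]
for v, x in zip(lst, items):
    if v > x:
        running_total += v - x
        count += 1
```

Let's trace through this code step by step.

Initialize: running_total = 0
Initialize: count = 0
Initialize: lst = [1, 7, 8, 4, 6, 3]
Initialize: items = [10, 5, 8, 7, 4, 7]
Entering loop: for v, x in zip(lst, items):

After execution: running_total = 4
4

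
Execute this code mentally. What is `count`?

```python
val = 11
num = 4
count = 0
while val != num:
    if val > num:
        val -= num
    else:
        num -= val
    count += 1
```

Let's trace through this code step by step.

Initialize: val = 11
Initialize: num = 4
Initialize: count = 0
Entering loop: while val != num:

After execution: count = 5
5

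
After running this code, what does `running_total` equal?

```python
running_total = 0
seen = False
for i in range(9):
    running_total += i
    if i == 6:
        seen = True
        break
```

Let's trace through this code step by step.

Initialize: running_total = 0
Initialize: seen = False
Entering loop: for i in range(9):

After execution: running_total = 21
21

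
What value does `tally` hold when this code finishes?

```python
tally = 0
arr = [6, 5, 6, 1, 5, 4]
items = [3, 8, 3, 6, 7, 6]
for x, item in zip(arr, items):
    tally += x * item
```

Let's trace through this code step by step.

Initialize: tally = 0
Initialize: arr = [6, 5, 6, 1, 5, 4]
Initialize: items = [3, 8, 3, 6, 7, 6]
Entering loop: for x, item in zip(arr, items):

After execution: tally = 141
141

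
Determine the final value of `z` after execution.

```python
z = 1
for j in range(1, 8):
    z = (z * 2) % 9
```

Let's trace through this code step by step.

Initialize: z = 1
Entering loop: for j in range(1, 8):

After execution: z = 2
2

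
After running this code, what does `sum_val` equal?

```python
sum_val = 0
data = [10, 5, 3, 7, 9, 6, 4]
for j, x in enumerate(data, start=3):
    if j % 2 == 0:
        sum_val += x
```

Let's trace through this code step by step.

Initialize: sum_val = 0
Initialize: data = [10, 5, 3, 7, 9, 6, 4]
Entering loop: for j, x in enumerate(data, start=3):

After execution: sum_val = 18
18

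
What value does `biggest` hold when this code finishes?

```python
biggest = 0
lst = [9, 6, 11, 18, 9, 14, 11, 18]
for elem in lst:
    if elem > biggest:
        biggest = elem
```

Let's trace through this code step by step.

Initialize: biggest = 0
Initialize: lst = [9, 6, 11, 18, 9, 14, 11, 18]
Entering loop: for elem in lst:

After execution: biggest = 18
18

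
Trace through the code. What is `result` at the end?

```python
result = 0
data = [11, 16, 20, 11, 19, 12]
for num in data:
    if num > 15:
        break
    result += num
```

Let's trace through this code step by step.

Initialize: result = 0
Initialize: data = [11, 16, 20, 11, 19, 12]
Entering loop: for num in data:

After execution: result = 11
11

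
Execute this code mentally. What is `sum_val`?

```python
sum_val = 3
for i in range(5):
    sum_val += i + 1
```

Let's trace through this code step by step.

Initialize: sum_val = 3
Entering loop: for i in range(5):

After execution: sum_val = 18
18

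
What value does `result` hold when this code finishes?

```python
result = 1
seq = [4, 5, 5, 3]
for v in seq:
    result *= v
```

Let's trace through this code step by step.

Initialize: result = 1
Initialize: seq = [4, 5, 5, 3]
Entering loop: for v in seq:

After execution: result = 300
300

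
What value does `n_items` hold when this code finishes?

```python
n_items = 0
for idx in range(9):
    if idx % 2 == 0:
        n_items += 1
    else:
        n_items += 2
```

Let's trace through this code step by step.

Initialize: n_items = 0
Entering loop: for idx in range(9):

After execution: n_items = 13
13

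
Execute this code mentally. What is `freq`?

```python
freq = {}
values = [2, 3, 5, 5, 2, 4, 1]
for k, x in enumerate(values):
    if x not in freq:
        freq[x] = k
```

Let's trace through this code step by step.

Initialize: freq = {}
Initialize: values = [2, 3, 5, 5, 2, 4, 1]
Entering loop: for k, x in enumerate(values):

After execution: freq = {2: 0, 3: 1, 5: 2, 4: 5, 1: 6}
{2: 0, 3: 1, 5: 2, 4: 5, 1: 6}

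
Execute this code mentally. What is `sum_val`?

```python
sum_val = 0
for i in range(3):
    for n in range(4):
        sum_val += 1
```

Let's trace through this code step by step.

Initialize: sum_val = 0
Entering loop: for i in range(3):

After execution: sum_val = 12
12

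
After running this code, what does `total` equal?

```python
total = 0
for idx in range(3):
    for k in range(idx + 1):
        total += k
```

Let's trace through this code step by step.

Initialize: total = 0
Entering loop: for idx in range(3):

After execution: total = 4
4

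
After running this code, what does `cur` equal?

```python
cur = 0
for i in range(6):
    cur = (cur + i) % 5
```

Let's trace through this code step by step.

Initialize: cur = 0
Entering loop: for i in range(6):

After execution: cur = 0
0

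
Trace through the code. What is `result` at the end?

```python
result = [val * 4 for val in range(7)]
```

Let's trace through this code step by step.

Initialize: result = [val * 4 for val in range(7)]

After execution: result = [0, 4, 8, 12, 16, 20, 24]
[0, 4, 8, 12, 16, 20, 24]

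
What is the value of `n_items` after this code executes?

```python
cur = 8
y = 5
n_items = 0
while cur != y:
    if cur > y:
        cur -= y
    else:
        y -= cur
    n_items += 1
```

Let's trace through this code step by step.

Initialize: cur = 8
Initialize: y = 5
Initialize: n_items = 0
Entering loop: while cur != y:

After execution: n_items = 4
4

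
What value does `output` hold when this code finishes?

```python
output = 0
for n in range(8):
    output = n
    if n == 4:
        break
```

Let's trace through this code step by step.

Initialize: output = 0
Entering loop: for n in range(8):

After execution: output = 4
4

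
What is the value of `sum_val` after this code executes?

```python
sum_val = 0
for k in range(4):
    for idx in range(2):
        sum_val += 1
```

Let's trace through this code step by step.

Initialize: sum_val = 0
Entering loop: for k in range(4):

After execution: sum_val = 8
8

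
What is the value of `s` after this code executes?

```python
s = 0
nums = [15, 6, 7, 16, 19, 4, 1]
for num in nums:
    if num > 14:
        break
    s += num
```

Let's trace through this code step by step.

Initialize: s = 0
Initialize: nums = [15, 6, 7, 16, 19, 4, 1]
Entering loop: for num in nums:

After execution: s = 0
0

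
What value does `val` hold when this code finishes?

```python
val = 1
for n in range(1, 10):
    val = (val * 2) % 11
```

Let's trace through this code step by step.

Initialize: val = 1
Entering loop: for n in range(1, 10):

After execution: val = 6
6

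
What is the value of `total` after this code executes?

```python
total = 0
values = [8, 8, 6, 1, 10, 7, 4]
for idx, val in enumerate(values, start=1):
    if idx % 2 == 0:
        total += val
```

Let's trace through this code step by step.

Initialize: total = 0
Initialize: values = [8, 8, 6, 1, 10, 7, 4]
Entering loop: for idx, val in enumerate(values, start=1):

After execution: total = 16
16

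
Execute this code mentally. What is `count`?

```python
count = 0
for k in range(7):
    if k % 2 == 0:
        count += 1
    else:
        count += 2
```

Let's trace through this code step by step.

Initialize: count = 0
Entering loop: for k in range(7):

After execution: count = 10
10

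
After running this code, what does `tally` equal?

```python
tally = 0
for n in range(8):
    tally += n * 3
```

Let's trace through this code step by step.

Initialize: tally = 0
Entering loop: for n in range(8):

After execution: tally = 84
84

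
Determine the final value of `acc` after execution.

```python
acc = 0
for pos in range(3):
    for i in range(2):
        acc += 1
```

Let's trace through this code step by step.

Initialize: acc = 0
Entering loop: for pos in range(3):

After execution: acc = 6
6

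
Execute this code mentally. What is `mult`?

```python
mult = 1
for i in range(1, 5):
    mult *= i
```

Let's trace through this code step by step.

Initialize: mult = 1
Entering loop: for i in range(1, 5):

After execution: mult = 24
24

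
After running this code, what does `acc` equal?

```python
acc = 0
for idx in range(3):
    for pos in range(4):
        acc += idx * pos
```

Let's trace through this code step by step.

Initialize: acc = 0
Entering loop: for idx in range(3):

After execution: acc = 18
18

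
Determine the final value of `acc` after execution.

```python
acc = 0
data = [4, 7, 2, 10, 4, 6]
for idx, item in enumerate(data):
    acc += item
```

Let's trace through this code step by step.

Initialize: acc = 0
Initialize: data = [4, 7, 2, 10, 4, 6]
Entering loop: for idx, item in enumerate(data):

After execution: acc = 33
33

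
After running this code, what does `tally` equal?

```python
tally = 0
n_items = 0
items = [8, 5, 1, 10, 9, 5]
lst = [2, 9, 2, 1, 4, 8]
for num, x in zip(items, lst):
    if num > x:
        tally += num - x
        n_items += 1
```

Let's trace through this code step by step.

Initialize: tally = 0
Initialize: n_items = 0
Initialize: items = [8, 5, 1, 10, 9, 5]
Initialize: lst = [2, 9, 2, 1, 4, 8]
Entering loop: for num, x in zip(items, lst):

After execution: tally = 20
20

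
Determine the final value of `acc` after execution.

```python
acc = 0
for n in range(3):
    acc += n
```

Let's trace through this code step by step.

Initialize: acc = 0
Entering loop: for n in range(3):

After execution: acc = 3
3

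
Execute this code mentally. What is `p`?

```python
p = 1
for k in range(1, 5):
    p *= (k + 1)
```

Let's trace through this code step by step.

Initialize: p = 1
Entering loop: for k in range(1, 5):

After execution: p = 120
120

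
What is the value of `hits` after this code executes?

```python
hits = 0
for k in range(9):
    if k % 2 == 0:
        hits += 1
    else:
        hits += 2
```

Let's trace through this code step by step.

Initialize: hits = 0
Entering loop: for k in range(9):

After execution: hits = 13
13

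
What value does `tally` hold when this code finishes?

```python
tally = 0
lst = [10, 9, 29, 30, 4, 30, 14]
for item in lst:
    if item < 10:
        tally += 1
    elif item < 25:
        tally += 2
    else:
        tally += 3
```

Let's trace through this code step by step.

Initialize: tally = 0
Initialize: lst = [10, 9, 29, 30, 4, 30, 14]
Entering loop: for item in lst:

After execution: tally = 15
15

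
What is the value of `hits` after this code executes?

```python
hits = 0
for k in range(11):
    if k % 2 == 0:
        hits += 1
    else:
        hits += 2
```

Let's trace through this code step by step.

Initialize: hits = 0
Entering loop: for k in range(11):

After execution: hits = 16
16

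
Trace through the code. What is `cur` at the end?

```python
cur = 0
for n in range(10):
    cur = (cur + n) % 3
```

Let's trace through this code step by step.

Initialize: cur = 0
Entering loop: for n in range(10):

After execution: cur = 0
0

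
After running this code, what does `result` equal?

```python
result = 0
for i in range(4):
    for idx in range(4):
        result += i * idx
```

Let's trace through this code step by step.

Initialize: result = 0
Entering loop: for i in range(4):

After execution: result = 36
36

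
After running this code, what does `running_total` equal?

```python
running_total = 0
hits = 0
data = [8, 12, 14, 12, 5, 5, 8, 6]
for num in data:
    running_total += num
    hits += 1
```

Let's trace through this code step by step.

Initialize: running_total = 0
Initialize: hits = 0
Initialize: data = [8, 12, 14, 12, 5, 5, 8, 6]
Entering loop: for num in data:

After execution: running_total = 70
70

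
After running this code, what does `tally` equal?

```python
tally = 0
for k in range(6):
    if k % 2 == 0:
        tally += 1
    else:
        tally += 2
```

Let's trace through this code step by step.

Initialize: tally = 0
Entering loop: for k in range(6):

After execution: tally = 9
9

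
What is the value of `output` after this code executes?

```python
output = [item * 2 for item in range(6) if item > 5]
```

Let's trace through this code step by step.

Initialize: output = [item * 2 for item in range(6) if item > 5]

After execution: output = []
[]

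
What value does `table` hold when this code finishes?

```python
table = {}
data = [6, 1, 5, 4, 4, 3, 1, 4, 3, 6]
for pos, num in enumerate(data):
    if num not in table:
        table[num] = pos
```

Let's trace through this code step by step.

Initialize: table = {}
Initialize: data = [6, 1, 5, 4, 4, 3, 1, 4, 3, 6]
Entering loop: for pos, num in enumerate(data):

After execution: table = {6: 0, 1: 1, 5: 2, 4: 3, 3: 5}
{6: 0, 1: 1, 5: 2, 4: 3, 3: 5}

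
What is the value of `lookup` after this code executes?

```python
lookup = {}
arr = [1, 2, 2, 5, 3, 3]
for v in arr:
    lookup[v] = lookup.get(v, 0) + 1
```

Let's trace through this code step by step.

Initialize: lookup = {}
Initialize: arr = [1, 2, 2, 5, 3, 3]
Entering loop: for v in arr:

After execution: lookup = {1: 1, 2: 2, 5: 1, 3: 2}
{1: 1, 2: 2, 5: 1, 3: 2}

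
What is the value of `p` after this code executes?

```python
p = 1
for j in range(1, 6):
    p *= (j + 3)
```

Let's trace through this code step by step.

Initialize: p = 1
Entering loop: for j in range(1, 6):

After execution: p = 6720
6720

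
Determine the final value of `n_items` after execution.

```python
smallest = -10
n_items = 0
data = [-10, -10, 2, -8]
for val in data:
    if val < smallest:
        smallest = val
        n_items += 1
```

Let's trace through this code step by step.

Initialize: smallest = -10
Initialize: n_items = 0
Initialize: data = [-10, -10, 2, -8]
Entering loop: for val in data:

After execution: n_items = 0
0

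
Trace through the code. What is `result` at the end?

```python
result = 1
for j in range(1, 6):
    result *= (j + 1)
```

Let's trace through this code step by step.

Initialize: result = 1
Entering loop: for j in range(1, 6):

After execution: result = 720
720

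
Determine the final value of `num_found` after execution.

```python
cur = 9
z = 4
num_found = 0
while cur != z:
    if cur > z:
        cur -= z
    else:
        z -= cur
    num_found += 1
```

Let's trace through this code step by step.

Initialize: cur = 9
Initialize: z = 4
Initialize: num_found = 0
Entering loop: while cur != z:

After execution: num_found = 5
5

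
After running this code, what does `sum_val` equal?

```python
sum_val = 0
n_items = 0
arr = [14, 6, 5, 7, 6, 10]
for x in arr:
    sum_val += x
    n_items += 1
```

Let's trace through this code step by step.

Initialize: sum_val = 0
Initialize: n_items = 0
Initialize: arr = [14, 6, 5, 7, 6, 10]
Entering loop: for x in arr:

After execution: sum_val = 48
48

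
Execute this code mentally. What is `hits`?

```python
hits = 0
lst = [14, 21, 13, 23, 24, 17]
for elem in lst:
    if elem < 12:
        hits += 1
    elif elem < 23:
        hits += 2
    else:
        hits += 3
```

Let's trace through this code step by step.

Initialize: hits = 0
Initialize: lst = [14, 21, 13, 23, 24, 17]
Entering loop: for elem in lst:

After execution: hits = 14
14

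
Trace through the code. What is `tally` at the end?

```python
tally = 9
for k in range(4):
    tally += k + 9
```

Let's trace through this code step by step.

Initialize: tally = 9
Entering loop: for k in range(4):

After execution: tally = 51
51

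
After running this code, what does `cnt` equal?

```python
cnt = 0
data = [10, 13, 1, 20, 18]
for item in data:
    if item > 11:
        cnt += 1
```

Let's trace through this code step by step.

Initialize: cnt = 0
Initialize: data = [10, 13, 1, 20, 18]
Entering loop: for item in data:

After execution: cnt = 3
3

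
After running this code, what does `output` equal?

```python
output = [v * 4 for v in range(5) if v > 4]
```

Let's trace through this code step by step.

Initialize: output = [v * 4 for v in range(5) if v > 4]

After execution: output = []
[]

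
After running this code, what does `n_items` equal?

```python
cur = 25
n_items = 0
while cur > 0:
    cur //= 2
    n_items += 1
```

Let's trace through this code step by step.

Initialize: cur = 25
Initialize: n_items = 0
Entering loop: while cur > 0:

After execution: n_items = 5
5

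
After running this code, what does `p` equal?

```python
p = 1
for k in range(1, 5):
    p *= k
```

Let's trace through this code step by step.

Initialize: p = 1
Entering loop: for k in range(1, 5):

After execution: p = 24
24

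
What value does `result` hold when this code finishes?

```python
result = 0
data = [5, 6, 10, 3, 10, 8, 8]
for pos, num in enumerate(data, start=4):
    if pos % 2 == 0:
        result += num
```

Let's trace through this code step by step.

Initialize: result = 0
Initialize: data = [5, 6, 10, 3, 10, 8, 8]
Entering loop: for pos, num in enumerate(data, start=4):

After execution: result = 33
33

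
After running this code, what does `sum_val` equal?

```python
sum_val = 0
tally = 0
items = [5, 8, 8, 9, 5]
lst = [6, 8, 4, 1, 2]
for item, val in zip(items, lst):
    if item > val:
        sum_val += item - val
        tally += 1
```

Let's trace through this code step by step.

Initialize: sum_val = 0
Initialize: tally = 0
Initialize: items = [5, 8, 8, 9, 5]
Initialize: lst = [6, 8, 4, 1, 2]
Entering loop: for item, val in zip(items, lst):

After execution: sum_val = 15
15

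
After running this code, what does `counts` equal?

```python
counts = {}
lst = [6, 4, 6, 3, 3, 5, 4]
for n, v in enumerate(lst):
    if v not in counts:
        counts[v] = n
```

Let's trace through this code step by step.

Initialize: counts = {}
Initialize: lst = [6, 4, 6, 3, 3, 5, 4]
Entering loop: for n, v in enumerate(lst):

After execution: counts = {6: 0, 4: 1, 3: 3, 5: 5}
{6: 0, 4: 1, 3: 3, 5: 5}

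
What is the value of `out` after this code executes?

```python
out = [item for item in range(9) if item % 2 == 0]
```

Let's trace through this code step by step.

Initialize: out = [item for item in range(9) if item % 2 == 0]

After execution: out = [0, 2, 4, 6, 8]
[0, 2, 4, 6, 8]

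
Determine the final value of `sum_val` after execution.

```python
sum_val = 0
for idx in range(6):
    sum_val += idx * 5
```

Let's trace through this code step by step.

Initialize: sum_val = 0
Entering loop: for idx in range(6):

After execution: sum_val = 75
75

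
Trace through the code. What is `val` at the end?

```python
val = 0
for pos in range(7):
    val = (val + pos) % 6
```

Let's trace through this code step by step.

Initialize: val = 0
Entering loop: for pos in range(7):

After execution: val = 3
3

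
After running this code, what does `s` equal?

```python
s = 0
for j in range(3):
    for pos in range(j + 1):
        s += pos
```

Let's trace through this code step by step.

Initialize: s = 0
Entering loop: for j in range(3):

After execution: s = 4
4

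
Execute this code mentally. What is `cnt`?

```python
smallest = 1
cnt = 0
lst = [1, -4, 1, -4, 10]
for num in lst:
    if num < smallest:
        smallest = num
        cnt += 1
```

Let's trace through this code step by step.

Initialize: smallest = 1
Initialize: cnt = 0
Initialize: lst = [1, -4, 1, -4, 10]
Entering loop: for num in lst:

After execution: cnt = 1
1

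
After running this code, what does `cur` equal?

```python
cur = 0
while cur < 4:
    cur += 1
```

Let's trace through this code step by step.

Initialize: cur = 0
Entering loop: while cur < 4:

After execution: cur = 4
4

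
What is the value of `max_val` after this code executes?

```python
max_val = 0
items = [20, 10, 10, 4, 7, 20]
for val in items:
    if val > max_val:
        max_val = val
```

Let's trace through this code step by step.

Initialize: max_val = 0
Initialize: items = [20, 10, 10, 4, 7, 20]
Entering loop: for val in items:

After execution: max_val = 20
20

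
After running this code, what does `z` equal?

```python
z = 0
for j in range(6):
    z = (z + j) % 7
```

Let's trace through this code step by step.

Initialize: z = 0
Entering loop: for j in range(6):

After execution: z = 1
1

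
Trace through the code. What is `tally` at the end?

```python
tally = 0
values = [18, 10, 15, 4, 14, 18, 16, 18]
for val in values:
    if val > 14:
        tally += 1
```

Let's trace through this code step by step.

Initialize: tally = 0
Initialize: values = [18, 10, 15, 4, 14, 18, 16, 18]
Entering loop: for val in values:

After execution: tally = 5
5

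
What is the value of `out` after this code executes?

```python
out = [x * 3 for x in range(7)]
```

Let's trace through this code step by step.

Initialize: out = [x * 3 for x in range(7)]

After execution: out = [0, 3, 6, 9, 12, 15, 18]
[0, 3, 6, 9, 12, 15, 18]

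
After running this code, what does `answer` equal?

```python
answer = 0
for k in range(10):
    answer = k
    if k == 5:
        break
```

Let's trace through this code step by step.

Initialize: answer = 0
Entering loop: for k in range(10):

After execution: answer = 5
5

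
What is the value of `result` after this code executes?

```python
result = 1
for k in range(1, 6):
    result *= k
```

Let's trace through this code step by step.

Initialize: result = 1
Entering loop: for k in range(1, 6):

After execution: result = 120
120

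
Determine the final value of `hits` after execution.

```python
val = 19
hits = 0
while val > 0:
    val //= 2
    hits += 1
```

Let's trace through this code step by step.

Initialize: val = 19
Initialize: hits = 0
Entering loop: while val > 0:

After execution: hits = 5
5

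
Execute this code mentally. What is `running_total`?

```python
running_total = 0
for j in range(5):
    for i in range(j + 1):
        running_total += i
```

Let's trace through this code step by step.

Initialize: running_total = 0
Entering loop: for j in range(5):

After execution: running_total = 20
20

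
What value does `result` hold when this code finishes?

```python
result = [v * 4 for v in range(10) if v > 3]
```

Let's trace through this code step by step.

Initialize: result = [v * 4 for v in range(10) if v > 3]

After execution: result = [16, 20, 24, 28, 32, 36]
[16, 20, 24, 28, 32, 36]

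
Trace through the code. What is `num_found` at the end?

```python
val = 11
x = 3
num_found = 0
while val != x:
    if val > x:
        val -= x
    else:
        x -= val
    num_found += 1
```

Let's trace through this code step by step.

Initialize: val = 11
Initialize: x = 3
Initialize: num_found = 0
Entering loop: while val != x:

After execution: num_found = 5
5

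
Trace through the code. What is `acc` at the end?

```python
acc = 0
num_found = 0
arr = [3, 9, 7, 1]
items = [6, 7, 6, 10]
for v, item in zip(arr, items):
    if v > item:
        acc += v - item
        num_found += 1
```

Let's trace through this code step by step.

Initialize: acc = 0
Initialize: num_found = 0
Initialize: arr = [3, 9, 7, 1]
Initialize: items = [6, 7, 6, 10]
Entering loop: for v, item in zip(arr, items):

After execution: acc = 3
3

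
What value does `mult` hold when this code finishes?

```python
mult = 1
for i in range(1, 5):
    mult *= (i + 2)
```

Let's trace through this code step by step.

Initialize: mult = 1
Entering loop: for i in range(1, 5):

After execution: mult = 360
360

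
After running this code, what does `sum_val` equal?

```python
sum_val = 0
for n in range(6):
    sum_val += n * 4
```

Let's trace through this code step by step.

Initialize: sum_val = 0
Entering loop: for n in range(6):

After execution: sum_val = 60
60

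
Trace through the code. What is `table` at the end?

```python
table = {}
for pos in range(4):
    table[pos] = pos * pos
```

Let's trace through this code step by step.

Initialize: table = {}
Entering loop: for pos in range(4):

After execution: table = {0: 0, 1: 1, 2: 4, 3: 9}
{0: 0, 1: 1, 2: 4, 3: 9}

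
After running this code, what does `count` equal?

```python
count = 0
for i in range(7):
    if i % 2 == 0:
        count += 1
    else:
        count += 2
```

Let's trace through this code step by step.

Initialize: count = 0
Entering loop: for i in range(7):

After execution: count = 10
10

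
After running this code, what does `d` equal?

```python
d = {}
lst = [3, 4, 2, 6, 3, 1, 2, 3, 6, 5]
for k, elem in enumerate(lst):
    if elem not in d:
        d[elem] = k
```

Let's trace through this code step by step.

Initialize: d = {}
Initialize: lst = [3, 4, 2, 6, 3, 1, 2, 3, 6, 5]
Entering loop: for k, elem in enumerate(lst):

After execution: d = {3: 0, 4: 1, 2: 2, 6: 3, 1: 5, 5: 9}
{3: 0, 4: 1, 2: 2, 6: 3, 1: 5, 5: 9}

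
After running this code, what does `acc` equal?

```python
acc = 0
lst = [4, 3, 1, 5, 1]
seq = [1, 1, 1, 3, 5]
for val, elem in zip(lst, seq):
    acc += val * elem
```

Let's trace through this code step by step.

Initialize: acc = 0
Initialize: lst = [4, 3, 1, 5, 1]
Initialize: seq = [1, 1, 1, 3, 5]
Entering loop: for val, elem in zip(lst, seq):

After execution: acc = 28
28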